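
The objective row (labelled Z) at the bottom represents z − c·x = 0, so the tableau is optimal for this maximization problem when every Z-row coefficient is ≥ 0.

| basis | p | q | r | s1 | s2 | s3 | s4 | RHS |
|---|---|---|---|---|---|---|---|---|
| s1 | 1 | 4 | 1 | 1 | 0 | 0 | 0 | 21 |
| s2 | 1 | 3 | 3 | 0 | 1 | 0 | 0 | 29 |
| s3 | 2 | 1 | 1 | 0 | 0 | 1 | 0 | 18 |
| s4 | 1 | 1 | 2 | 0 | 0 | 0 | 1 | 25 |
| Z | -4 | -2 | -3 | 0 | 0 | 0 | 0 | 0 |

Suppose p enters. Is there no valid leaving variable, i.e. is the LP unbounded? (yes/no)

no

Column p has positive entries in row(s) 1, 2, 3, 4, so the ratio test bounds it — not unbounded.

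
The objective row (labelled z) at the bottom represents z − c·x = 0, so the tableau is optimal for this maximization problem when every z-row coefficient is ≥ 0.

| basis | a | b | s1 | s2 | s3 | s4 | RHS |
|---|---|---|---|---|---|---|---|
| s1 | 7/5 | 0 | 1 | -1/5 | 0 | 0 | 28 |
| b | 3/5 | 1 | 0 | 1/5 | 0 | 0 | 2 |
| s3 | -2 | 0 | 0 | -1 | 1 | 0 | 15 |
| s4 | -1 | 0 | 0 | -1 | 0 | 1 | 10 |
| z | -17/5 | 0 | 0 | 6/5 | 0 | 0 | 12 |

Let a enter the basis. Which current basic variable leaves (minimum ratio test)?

Column a entries and ratios — s1: 28/(7/5) = 20; b: 2/(3/5) = 10/3; s3: -2 ≤ 0, skip; s4: -1 ≤ 0, skip.
Smallest ratio is 10/3 in the row of b, so b leaves.

b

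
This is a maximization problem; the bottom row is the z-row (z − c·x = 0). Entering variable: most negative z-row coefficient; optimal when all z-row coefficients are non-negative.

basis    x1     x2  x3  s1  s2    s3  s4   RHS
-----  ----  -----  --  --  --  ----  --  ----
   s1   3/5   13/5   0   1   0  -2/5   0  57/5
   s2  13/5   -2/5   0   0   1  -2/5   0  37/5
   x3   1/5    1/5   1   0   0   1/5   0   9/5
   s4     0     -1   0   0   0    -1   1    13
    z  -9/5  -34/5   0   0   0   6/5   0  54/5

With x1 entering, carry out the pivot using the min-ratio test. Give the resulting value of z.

Ratio test on column x1 — row 1: (57/5)/(3/5) = 19; row 2: (37/5)/(13/5) = 37/13; row 3: (9/5)/(1/5) = 9; row 4: entry 0 ≤ 0. Minimum is 37/13 at row 2 (s2 leaves); pivot element 13/5.
Pivot on row 2; the z-row RHS becomes 54/5 − (-9/5)·(37/13) = 207/13.

207/13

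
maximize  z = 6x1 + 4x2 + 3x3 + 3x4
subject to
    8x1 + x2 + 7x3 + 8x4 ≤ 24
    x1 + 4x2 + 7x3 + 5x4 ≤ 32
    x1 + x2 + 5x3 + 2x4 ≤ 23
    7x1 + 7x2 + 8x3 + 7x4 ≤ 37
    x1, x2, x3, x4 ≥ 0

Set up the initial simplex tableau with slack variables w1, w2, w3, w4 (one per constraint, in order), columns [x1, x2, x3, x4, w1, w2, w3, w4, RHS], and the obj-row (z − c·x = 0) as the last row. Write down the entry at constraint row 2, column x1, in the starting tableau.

1

Constraint 2 has coefficient 1 on x1.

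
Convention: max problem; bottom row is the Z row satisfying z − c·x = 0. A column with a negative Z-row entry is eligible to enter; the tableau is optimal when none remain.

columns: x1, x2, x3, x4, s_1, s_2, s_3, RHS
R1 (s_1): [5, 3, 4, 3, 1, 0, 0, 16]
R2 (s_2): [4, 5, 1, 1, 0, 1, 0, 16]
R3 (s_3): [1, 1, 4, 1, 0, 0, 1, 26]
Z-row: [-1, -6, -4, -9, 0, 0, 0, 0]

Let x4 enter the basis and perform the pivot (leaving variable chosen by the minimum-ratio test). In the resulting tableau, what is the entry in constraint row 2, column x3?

Ratio test on column x4 — row 1: 16/3 = 16/3; row 2: 16/1 = 16; row 3: 26/1 = 26. Minimum is 16/3 at row 1 (s_1 leaves); pivot element 3.
Divide row 1 by 3; eliminate column x4 from the other rows.
Row 2 update in column x3: 1 − 1·(4/3) = -1/3.

-1/3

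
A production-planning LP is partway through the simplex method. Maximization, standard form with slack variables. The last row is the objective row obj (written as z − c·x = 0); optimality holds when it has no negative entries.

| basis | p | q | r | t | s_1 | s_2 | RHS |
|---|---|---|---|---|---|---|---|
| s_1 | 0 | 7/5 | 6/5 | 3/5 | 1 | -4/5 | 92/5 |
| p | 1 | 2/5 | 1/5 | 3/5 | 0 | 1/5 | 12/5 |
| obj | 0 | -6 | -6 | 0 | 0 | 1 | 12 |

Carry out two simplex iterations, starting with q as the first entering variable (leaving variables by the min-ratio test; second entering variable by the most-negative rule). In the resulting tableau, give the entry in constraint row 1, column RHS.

4

Ratio test on column q — row 1: (92/5)/(7/5) = 92/7; row 2: (12/5)/(2/5) = 6. Minimum is 6 at row 2 (p leaves); pivot element 2/5.
Divide row 2 by 2/5; eliminate column q from the other rows.
Second iteration: most negative obj-row entry is -3 in column r, so r enters.
Ratio test on column r — row 1: 10/(1/2) = 20; row 2: 6/(1/2) = 12. Minimum is 12 at row 2 (q leaves); pivot element 1/2.
Divide row 2 by 1/2; eliminate column r from the other rows.
After both pivots, the entry at constraint row 1, column RHS is 4.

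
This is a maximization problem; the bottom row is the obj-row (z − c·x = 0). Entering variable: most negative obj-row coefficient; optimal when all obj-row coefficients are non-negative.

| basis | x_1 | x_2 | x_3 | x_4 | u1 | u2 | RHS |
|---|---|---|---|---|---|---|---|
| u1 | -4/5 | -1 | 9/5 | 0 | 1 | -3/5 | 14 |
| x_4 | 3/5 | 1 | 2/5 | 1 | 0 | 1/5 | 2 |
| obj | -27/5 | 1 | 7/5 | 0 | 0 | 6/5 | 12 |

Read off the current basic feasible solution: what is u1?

14

u1 is basic (row 1); its value is the RHS of that row, 14.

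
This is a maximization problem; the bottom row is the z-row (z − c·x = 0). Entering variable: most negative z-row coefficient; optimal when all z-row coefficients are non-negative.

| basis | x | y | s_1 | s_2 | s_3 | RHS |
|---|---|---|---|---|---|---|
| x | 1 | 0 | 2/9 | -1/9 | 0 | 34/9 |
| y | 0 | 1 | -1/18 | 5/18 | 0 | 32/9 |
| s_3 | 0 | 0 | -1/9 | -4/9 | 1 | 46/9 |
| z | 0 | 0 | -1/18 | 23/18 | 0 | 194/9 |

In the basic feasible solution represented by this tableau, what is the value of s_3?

46/9

s_3 is basic (row 3); its value is the RHS of that row, 46/9.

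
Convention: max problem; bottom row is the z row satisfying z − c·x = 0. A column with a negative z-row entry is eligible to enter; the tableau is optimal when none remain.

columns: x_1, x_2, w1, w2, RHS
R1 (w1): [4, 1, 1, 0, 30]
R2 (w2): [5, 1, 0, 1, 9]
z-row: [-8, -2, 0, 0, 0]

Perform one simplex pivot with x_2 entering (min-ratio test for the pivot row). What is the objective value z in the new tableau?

18

Ratio test on column x_2 — row 1: 30/1 = 30; row 2: 9/1 = 9. Minimum is 9 at row 2 (w2 leaves); pivot element 1.
Pivot on row 2; the z-row RHS becomes 0 − (-2)·9 = 18.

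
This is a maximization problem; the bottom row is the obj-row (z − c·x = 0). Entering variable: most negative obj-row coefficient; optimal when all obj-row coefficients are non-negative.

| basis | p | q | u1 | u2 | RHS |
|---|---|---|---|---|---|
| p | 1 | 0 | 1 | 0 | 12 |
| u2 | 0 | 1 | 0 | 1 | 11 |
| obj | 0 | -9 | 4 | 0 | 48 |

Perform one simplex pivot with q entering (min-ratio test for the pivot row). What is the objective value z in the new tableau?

147

Ratio test on column q — row 1: entry 0 ≤ 0; row 2: 11/1 = 11. Minimum is 11 at row 2 (u2 leaves); pivot element 1.
Pivot on row 2; the obj-row RHS becomes 48 − (-9)·11 = 147.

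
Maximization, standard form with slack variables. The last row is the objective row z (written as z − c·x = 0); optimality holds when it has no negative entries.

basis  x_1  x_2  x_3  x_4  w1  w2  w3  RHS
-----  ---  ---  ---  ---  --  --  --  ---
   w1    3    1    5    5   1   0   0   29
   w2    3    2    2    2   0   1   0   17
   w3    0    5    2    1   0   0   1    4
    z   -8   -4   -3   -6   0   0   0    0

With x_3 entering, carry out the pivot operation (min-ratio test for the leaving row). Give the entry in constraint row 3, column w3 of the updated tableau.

1/2

Ratio test on column x_3 — row 1: 29/5 = 29/5; row 2: 17/2 = 17/2; row 3: 4/2 = 2. Minimum is 2 at row 3 (w3 leaves); pivot element 2.
Divide row 3 by 2; eliminate column x_3 from the other rows.
In the new row 3, the w3 entry is the old entry divided by the pivot: 1/2 = 1/2.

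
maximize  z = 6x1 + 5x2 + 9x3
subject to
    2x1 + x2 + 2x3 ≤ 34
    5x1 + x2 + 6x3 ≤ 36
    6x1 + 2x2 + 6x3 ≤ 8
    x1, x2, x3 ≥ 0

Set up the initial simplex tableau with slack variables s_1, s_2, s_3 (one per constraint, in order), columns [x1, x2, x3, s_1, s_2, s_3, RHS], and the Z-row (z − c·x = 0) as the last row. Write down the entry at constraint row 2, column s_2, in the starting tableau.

1

Slack s_2 belongs to constraint 2; its column is the unit vector e_2, so the entry in row 2 is 1.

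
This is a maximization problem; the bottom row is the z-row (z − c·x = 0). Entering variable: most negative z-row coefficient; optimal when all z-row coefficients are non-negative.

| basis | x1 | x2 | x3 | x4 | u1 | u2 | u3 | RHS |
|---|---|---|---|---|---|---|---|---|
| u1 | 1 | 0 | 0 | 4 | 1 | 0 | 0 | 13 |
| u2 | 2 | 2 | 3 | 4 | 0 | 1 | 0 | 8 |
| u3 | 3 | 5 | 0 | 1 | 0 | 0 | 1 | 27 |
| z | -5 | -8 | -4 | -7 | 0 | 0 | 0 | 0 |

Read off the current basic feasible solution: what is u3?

27

u3 is basic (row 3); its value is the RHS of that row, 27.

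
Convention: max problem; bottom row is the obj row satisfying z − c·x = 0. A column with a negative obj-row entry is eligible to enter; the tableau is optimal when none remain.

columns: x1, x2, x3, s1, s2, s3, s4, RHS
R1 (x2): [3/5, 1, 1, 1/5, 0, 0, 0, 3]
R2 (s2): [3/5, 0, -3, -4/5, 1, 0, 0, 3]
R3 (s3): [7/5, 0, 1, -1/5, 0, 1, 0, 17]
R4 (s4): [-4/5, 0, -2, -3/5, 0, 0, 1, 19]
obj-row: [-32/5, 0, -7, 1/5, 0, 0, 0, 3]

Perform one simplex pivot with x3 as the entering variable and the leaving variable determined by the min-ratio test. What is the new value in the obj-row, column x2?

7

Ratio test on column x3 — row 1: 3/1 = 3; row 2: entry -3 ≤ 0; row 3: 17/1 = 17; row 4: entry -2 ≤ 0. Minimum is 3 at row 1 (x2 leaves); pivot element 1.
Divide row 1 by 1; eliminate column x3 from the other rows.
obj-row update in column x2: 0 − (-7)·1 = 7.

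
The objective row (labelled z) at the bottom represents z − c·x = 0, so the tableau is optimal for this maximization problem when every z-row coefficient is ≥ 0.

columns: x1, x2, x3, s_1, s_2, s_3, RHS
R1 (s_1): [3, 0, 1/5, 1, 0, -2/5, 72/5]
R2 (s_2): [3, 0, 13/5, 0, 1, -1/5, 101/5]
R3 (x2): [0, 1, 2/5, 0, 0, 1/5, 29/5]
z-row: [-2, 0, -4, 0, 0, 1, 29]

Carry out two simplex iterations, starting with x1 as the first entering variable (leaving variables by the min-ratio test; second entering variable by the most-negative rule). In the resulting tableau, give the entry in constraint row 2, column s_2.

Ratio test on column x1 — row 1: (72/5)/3 = 24/5; row 2: (101/5)/3 = 101/15; row 3: entry 0 ≤ 0. Minimum is 24/5 at row 1 (s_1 leaves); pivot element 3.
Divide row 1 by 3; eliminate column x1 from the other rows.
Second iteration: most negative z-row entry is -58/15 in column x3, so x3 enters.
Ratio test on column x3 — row 1: (24/5)/(1/15) = 72; row 2: (29/5)/(12/5) = 29/12; row 3: (29/5)/(2/5) = 29/2. Minimum is 29/12 at row 2 (s_2 leaves); pivot element 12/5.
Divide row 2 by 12/5; eliminate column x3 from the other rows.
After both pivots, the entry at constraint row 2, column s_2 is 5/12.

5/12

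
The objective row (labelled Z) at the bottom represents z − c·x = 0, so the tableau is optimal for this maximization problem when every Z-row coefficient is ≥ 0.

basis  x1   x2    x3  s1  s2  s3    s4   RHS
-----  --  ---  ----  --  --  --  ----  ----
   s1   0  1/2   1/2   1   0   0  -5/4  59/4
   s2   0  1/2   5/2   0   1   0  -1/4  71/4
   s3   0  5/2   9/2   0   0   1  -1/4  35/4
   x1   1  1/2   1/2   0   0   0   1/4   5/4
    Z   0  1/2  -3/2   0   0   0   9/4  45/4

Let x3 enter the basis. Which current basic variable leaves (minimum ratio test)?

s3

Column x3 entries and ratios — s1: (59/4)/(1/2) = 59/2; s2: (71/4)/(5/2) = 71/10; s3: (35/4)/(9/2) = 35/18; x1: (5/4)/(1/2) = 5/2.
Smallest ratio is 35/18 in the row of s3, so s3 leaves.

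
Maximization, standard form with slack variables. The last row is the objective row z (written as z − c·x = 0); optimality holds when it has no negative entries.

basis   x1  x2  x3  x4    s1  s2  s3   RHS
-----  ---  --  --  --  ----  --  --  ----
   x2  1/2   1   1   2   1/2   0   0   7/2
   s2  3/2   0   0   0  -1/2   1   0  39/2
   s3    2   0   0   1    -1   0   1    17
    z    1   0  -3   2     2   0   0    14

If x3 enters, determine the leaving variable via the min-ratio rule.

Column x3 entries and ratios — x2: (7/2)/1 = 7/2; s2: 0 ≤ 0, skip; s3: 0 ≤ 0, skip.
Smallest ratio is 7/2 in the row of x2, so x2 leaves.

x2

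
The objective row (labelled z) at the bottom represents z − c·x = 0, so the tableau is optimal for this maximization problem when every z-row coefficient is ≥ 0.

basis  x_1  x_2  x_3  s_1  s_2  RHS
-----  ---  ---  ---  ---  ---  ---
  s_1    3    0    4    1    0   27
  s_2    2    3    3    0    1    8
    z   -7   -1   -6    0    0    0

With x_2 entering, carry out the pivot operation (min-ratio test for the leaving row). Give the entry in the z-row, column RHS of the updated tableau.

Ratio test on column x_2 — row 1: entry 0 ≤ 0; row 2: 8/3 = 8/3. Minimum is 8/3 at row 2 (s_2 leaves); pivot element 3.
Divide row 2 by 3; eliminate column x_2 from the other rows.
z-row update in column RHS: 0 − (-1)·(8/3) = 8/3.

8/3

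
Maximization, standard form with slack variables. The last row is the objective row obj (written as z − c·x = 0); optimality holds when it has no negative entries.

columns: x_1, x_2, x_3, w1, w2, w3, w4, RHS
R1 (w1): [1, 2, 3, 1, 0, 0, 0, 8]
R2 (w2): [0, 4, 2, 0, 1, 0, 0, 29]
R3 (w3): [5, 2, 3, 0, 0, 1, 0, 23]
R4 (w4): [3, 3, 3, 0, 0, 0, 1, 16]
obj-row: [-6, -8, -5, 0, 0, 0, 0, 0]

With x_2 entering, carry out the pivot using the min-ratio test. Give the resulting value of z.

32

Ratio test on column x_2 — row 1: 8/2 = 4; row 2: 29/4 = 29/4; row 3: 23/2 = 23/2; row 4: 16/3 = 16/3. Minimum is 4 at row 1 (w1 leaves); pivot element 2.
Pivot on row 1; the obj-row RHS becomes 0 − (-8)·4 = 32.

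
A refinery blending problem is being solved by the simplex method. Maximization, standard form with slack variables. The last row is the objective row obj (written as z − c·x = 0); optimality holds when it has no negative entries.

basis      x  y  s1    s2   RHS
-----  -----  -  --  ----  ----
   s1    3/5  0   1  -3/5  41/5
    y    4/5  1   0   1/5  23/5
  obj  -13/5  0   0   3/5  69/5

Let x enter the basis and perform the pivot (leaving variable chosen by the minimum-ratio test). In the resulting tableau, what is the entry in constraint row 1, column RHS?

Ratio test on column x — row 1: (41/5)/(3/5) = 41/3; row 2: (23/5)/(4/5) = 23/4. Minimum is 23/4 at row 2 (y leaves); pivot element 4/5.
Divide row 2 by 4/5; eliminate column x from the other rows.
Row 1 update in column RHS: 41/5 − (3/5)·(23/4) = 19/4.

19/4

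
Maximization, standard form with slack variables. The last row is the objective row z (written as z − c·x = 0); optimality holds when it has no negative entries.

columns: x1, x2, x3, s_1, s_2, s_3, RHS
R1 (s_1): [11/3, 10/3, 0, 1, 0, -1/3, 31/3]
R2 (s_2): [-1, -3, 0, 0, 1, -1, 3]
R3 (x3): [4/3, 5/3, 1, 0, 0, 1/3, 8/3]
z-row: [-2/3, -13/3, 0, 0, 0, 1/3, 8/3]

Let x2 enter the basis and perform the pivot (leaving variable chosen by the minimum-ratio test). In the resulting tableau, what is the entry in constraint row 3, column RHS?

Ratio test on column x2 — row 1: (31/3)/(10/3) = 31/10; row 2: entry -3 ≤ 0; row 3: (8/3)/(5/3) = 8/5. Minimum is 8/5 at row 3 (x3 leaves); pivot element 5/3.
Divide row 3 by 5/3; eliminate column x2 from the other rows.
In the new row 3, the RHS entry is the old entry divided by the pivot: (8/3)/(5/3) = 8/5.

8/5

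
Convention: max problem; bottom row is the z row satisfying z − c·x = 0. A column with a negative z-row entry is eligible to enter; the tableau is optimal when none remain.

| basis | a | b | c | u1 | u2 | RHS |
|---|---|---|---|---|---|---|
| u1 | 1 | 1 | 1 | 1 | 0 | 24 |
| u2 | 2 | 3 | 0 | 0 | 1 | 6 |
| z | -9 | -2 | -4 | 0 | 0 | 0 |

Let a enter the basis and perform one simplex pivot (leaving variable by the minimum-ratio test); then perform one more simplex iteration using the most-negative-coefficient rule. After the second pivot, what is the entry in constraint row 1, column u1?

1

Ratio test on column a — row 1: 24/1 = 24; row 2: 6/2 = 3. Minimum is 3 at row 2 (u2 leaves); pivot element 2.
Divide row 2 by 2; eliminate column a from the other rows.
Second iteration: most negative z-row entry is -4 in column c, so c enters.
Ratio test on column c — row 1: 21/1 = 21; row 2: entry 0 ≤ 0. Minimum is 21 at row 1 (u1 leaves); pivot element 1.
Divide row 1 by 1; eliminate column c from the other rows.
After both pivots, the entry at constraint row 1, column u1 is 1.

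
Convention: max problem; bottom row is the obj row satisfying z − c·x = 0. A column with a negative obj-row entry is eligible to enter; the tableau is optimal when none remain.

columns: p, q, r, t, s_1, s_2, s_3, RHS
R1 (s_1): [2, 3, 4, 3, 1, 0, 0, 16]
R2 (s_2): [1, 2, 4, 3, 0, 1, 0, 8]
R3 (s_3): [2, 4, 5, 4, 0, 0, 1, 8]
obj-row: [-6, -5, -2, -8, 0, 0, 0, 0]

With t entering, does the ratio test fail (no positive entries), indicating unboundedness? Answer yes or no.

Column t has positive entries in row(s) 1, 2, 3, so the ratio test bounds it — not unbounded.

no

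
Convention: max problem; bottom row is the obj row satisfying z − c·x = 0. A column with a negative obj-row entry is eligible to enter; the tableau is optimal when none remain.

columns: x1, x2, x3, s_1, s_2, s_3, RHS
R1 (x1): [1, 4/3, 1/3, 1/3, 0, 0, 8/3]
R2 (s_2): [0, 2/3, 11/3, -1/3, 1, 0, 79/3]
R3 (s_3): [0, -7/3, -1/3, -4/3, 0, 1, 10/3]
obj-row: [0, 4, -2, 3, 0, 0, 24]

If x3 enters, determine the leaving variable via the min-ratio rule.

s_2

Column x3 entries and ratios — x1: (8/3)/(1/3) = 8; s_2: (79/3)/(11/3) = 79/11; s_3: -1/3 ≤ 0, skip.
Smallest ratio is 79/11 in the row of s_2, so s_2 leaves.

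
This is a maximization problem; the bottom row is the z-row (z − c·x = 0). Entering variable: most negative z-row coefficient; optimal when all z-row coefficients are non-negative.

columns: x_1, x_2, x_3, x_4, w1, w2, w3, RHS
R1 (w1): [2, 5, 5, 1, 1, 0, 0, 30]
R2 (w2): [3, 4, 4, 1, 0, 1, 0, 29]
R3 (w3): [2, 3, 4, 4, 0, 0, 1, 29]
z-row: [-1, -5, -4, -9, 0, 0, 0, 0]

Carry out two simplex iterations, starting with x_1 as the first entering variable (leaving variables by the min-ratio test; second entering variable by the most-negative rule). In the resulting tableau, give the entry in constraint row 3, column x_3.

2/5

Ratio test on column x_1 — row 1: 30/2 = 15; row 2: 29/3 = 29/3; row 3: 29/2 = 29/2. Minimum is 29/3 at row 2 (w2 leaves); pivot element 3.
Divide row 2 by 3; eliminate column x_1 from the other rows.
Second iteration: most negative z-row entry is -26/3 in column x_4, so x_4 enters.
Ratio test on column x_4 — row 1: (32/3)/(1/3) = 32; row 2: (29/3)/(1/3) = 29; row 3: (29/3)/(10/3) = 29/10. Minimum is 29/10 at row 3 (w3 leaves); pivot element 10/3.
Divide row 3 by 10/3; eliminate column x_4 from the other rows.
After both pivots, the entry at constraint row 3, column x_3 is 2/5.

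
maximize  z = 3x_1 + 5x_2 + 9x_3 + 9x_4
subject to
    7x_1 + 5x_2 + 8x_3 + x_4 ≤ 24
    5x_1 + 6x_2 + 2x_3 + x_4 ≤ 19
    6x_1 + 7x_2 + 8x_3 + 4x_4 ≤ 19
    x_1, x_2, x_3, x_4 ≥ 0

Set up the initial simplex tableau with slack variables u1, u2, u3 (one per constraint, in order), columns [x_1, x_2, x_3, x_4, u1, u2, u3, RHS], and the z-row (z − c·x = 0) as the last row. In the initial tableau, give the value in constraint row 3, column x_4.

4

Constraint 3 has coefficient 4 on x_4.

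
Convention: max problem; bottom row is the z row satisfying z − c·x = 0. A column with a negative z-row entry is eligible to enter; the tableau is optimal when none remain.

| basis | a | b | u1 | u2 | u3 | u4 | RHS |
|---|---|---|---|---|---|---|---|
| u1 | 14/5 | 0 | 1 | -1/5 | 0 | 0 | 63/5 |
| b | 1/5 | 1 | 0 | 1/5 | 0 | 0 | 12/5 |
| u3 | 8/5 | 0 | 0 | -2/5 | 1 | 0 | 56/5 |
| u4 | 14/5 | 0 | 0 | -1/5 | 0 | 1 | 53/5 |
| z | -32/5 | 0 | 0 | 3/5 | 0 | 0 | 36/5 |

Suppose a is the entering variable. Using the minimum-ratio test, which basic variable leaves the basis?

u4

Column a entries and ratios — u1: (63/5)/(14/5) = 9/2; b: (12/5)/(1/5) = 12; u3: (56/5)/(8/5) = 7; u4: (53/5)/(14/5) = 53/14.
Smallest ratio is 53/14 in the row of u4, so u4 leaves.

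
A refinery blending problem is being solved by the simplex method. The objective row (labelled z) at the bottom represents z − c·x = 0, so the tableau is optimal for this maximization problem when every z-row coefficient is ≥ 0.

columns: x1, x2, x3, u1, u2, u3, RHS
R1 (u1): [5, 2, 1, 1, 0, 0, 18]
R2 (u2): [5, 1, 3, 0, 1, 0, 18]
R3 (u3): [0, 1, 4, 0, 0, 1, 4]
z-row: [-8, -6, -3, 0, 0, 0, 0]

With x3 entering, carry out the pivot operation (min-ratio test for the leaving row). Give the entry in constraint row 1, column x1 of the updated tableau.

5

Ratio test on column x3 — row 1: 18/1 = 18; row 2: 18/3 = 6; row 3: 4/4 = 1. Minimum is 1 at row 3 (u3 leaves); pivot element 4.
Divide row 3 by 4; eliminate column x3 from the other rows.
Row 1 update in column x1: 5 − 1·0 = 5.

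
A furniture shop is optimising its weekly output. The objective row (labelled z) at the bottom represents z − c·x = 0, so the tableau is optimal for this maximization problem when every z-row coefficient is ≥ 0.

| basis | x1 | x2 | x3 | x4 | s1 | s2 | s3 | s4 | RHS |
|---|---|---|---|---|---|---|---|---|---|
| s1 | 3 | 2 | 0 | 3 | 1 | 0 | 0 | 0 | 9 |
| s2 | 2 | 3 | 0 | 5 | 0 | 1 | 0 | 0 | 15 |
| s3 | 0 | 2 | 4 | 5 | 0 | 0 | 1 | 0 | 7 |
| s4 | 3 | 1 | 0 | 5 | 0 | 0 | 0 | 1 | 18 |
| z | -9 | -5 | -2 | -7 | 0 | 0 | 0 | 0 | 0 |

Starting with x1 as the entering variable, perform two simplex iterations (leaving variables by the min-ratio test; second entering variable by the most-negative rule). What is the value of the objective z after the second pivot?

Ratio test on column x1 — row 1: 9/3 = 3; row 2: 15/2 = 15/2; row 3: entry 0 ≤ 0; row 4: 18/3 = 6. Minimum is 3 at row 1 (s1 leaves); pivot element 3.
Pivot on row 1; the z-row RHS becomes 0 − (-9)·3 = 27.
Next entering variable (most negative z-row entry -2): x3.
Ratio test on column x3 — row 1: entry 0 ≤ 0; row 2: entry 0 ≤ 0; row 3: 7/4 = 7/4; row 4: entry 0 ≤ 0. Minimum is 7/4 at row 3 (s3 leaves); pivot element 4.
After the second pivot the z-row RHS is 27 − (-2)·(7/4) = 61/2.

61/2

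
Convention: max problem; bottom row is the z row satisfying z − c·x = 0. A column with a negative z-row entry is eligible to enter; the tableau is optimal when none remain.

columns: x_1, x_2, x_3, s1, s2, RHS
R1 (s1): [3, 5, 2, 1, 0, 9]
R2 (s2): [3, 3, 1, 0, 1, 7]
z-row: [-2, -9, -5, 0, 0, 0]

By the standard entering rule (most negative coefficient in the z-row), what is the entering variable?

x_2

Negative z-row entries: x_1: -2, x_2: -9, x_3: -5.
The most negative is -9 in column x_2, so x_2 enters.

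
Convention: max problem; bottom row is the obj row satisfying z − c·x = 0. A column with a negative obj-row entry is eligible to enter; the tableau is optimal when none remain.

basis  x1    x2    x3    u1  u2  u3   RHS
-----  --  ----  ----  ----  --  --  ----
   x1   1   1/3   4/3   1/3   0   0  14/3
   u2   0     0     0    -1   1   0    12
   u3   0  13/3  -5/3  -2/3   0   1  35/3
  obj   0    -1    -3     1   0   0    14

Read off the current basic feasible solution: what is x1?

14/3

x1 is basic (row 1); its value is the RHS of that row, 14/3.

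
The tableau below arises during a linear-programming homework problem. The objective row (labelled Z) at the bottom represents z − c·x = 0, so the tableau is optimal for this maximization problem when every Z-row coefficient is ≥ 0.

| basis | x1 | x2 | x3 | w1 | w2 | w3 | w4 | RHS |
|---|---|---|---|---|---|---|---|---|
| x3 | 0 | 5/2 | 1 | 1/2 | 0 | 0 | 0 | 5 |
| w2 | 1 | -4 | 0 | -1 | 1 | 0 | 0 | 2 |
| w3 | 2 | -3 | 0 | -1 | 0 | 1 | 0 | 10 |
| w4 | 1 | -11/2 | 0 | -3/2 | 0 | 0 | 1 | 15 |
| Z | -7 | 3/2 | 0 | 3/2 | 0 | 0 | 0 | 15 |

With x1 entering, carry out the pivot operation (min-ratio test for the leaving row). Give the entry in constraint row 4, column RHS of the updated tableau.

13

Ratio test on column x1 — row 1: entry 0 ≤ 0; row 2: 2/1 = 2; row 3: 10/2 = 5; row 4: 15/1 = 15. Minimum is 2 at row 2 (w2 leaves); pivot element 1.
Divide row 2 by 1; eliminate column x1 from the other rows.
Row 4 update in column RHS: 15 − 1·2 = 13.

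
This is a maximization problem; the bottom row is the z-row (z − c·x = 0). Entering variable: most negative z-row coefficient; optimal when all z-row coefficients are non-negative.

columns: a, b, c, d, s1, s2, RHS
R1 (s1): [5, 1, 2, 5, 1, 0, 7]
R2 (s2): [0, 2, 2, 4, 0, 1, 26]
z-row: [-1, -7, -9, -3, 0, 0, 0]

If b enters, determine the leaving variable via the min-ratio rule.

s1

Column b entries and ratios — s1: 7/1 = 7; s2: 26/2 = 13.
Smallest ratio is 7 in the row of s1, so s1 leaves.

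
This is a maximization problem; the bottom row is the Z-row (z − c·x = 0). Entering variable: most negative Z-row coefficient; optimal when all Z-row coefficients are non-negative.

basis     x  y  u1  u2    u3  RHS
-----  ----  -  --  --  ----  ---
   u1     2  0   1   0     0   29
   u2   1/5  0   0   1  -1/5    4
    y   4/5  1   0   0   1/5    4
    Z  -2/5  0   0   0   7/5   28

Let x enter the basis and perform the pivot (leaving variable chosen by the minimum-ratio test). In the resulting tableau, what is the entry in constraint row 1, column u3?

-1/2

Ratio test on column x — row 1: 29/2 = 29/2; row 2: 4/(1/5) = 20; row 3: 4/(4/5) = 5. Minimum is 5 at row 3 (y leaves); pivot element 4/5.
Divide row 3 by 4/5; eliminate column x from the other rows.
Row 1 update in column u3: 0 − 2·(1/4) = -1/2.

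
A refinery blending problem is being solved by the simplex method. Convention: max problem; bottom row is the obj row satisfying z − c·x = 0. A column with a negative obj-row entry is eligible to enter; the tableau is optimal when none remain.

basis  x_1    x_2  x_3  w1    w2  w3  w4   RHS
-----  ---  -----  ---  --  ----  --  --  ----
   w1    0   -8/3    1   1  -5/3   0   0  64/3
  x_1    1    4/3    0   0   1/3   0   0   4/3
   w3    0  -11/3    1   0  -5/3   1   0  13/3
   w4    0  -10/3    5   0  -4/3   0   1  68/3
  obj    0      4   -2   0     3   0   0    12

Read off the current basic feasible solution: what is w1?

w1 is basic (row 1); its value is the RHS of that row, 64/3.

64/3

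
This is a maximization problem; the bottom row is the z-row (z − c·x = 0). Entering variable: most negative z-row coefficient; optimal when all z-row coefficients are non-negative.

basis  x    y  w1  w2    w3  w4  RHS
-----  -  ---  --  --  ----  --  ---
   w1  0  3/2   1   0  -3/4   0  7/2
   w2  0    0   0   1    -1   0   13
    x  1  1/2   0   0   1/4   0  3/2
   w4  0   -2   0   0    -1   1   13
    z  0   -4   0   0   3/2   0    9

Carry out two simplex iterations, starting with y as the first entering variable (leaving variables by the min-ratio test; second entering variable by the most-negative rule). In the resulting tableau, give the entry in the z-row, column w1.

7/3

Ratio test on column y — row 1: (7/2)/(3/2) = 7/3; row 2: entry 0 ≤ 0; row 3: (3/2)/(1/2) = 3; row 4: entry -2 ≤ 0. Minimum is 7/3 at row 1 (w1 leaves); pivot element 3/2.
Divide row 1 by 3/2; eliminate column y from the other rows.
Second iteration: most negative z-row entry is -1/2 in column w3, so w3 enters.
Ratio test on column w3 — row 1: entry -1/2 ≤ 0; row 2: entry -1 ≤ 0; row 3: (1/3)/(1/2) = 2/3; row 4: entry -2 ≤ 0. Minimum is 2/3 at row 3 (x leaves); pivot element 1/2.
Divide row 3 by 1/2; eliminate column w3 from the other rows.
After both pivots, the entry at the z-row, column w1 is 7/3.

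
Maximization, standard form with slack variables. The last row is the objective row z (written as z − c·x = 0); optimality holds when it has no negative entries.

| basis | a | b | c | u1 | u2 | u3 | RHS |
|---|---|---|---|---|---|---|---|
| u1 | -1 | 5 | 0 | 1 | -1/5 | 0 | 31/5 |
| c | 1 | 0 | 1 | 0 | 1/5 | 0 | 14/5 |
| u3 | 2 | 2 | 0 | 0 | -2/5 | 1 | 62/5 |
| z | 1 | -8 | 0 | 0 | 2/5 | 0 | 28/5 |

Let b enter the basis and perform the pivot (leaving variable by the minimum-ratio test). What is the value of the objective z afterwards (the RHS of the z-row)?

Ratio test on column b — row 1: (31/5)/5 = 31/25; row 2: entry 0 ≤ 0; row 3: (62/5)/2 = 31/5. Minimum is 31/25 at row 1 (u1 leaves); pivot element 5.
Pivot on row 1; the z-row RHS becomes 28/5 − (-8)·(31/25) = 388/25.

388/25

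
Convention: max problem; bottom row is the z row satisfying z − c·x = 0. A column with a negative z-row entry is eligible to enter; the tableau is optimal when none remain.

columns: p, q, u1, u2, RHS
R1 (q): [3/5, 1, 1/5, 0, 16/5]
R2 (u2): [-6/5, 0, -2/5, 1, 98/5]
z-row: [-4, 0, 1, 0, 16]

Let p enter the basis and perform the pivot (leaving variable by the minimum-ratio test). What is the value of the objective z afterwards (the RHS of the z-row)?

112/3

Ratio test on column p — row 1: (16/5)/(3/5) = 16/3; row 2: entry -6/5 ≤ 0. Minimum is 16/3 at row 1 (q leaves); pivot element 3/5.
Pivot on row 1; the z-row RHS becomes 16 − (-4)·(16/3) = 112/3.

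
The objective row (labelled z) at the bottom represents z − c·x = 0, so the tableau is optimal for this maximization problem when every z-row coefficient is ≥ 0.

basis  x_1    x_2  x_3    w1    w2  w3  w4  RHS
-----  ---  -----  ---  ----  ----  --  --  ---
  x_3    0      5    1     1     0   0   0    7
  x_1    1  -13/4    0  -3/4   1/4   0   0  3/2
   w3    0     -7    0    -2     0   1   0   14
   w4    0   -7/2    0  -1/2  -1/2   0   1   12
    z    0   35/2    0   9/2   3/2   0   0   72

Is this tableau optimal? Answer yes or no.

yes

Every z-row coefficient is ≥ 0, so the tableau is optimal.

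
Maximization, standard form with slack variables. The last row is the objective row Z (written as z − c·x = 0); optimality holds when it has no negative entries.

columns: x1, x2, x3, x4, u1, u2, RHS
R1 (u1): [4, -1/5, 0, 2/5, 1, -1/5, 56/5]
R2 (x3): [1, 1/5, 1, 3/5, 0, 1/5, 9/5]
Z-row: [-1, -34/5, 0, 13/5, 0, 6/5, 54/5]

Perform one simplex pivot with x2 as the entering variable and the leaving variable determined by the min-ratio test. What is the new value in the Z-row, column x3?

Ratio test on column x2 — row 1: entry -1/5 ≤ 0; row 2: (9/5)/(1/5) = 9. Minimum is 9 at row 2 (x3 leaves); pivot element 1/5.
Divide row 2 by 1/5; eliminate column x2 from the other rows.
Z-row update in column x3: 0 − (-34/5)·5 = 34.

34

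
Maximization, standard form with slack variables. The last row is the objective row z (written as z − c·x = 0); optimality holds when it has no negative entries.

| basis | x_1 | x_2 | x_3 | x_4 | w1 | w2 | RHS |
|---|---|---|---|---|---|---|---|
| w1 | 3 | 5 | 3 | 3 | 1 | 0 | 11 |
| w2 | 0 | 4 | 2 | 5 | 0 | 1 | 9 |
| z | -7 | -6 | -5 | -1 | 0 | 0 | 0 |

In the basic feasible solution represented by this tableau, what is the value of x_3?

0

x_3 is not in the basis, so in the current basic feasible solution x_3 = 0.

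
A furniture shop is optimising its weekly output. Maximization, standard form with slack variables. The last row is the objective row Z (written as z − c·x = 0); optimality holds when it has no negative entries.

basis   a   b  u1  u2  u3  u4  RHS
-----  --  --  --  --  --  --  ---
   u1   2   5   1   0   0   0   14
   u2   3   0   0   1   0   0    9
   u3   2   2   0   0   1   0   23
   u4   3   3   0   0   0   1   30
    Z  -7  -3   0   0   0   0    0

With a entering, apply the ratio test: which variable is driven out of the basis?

Column a entries and ratios — u1: 14/2 = 7; u2: 9/3 = 3; u3: 23/2 = 23/2; u4: 30/3 = 10.
Smallest ratio is 3 in the row of u2, so u2 leaves.

u2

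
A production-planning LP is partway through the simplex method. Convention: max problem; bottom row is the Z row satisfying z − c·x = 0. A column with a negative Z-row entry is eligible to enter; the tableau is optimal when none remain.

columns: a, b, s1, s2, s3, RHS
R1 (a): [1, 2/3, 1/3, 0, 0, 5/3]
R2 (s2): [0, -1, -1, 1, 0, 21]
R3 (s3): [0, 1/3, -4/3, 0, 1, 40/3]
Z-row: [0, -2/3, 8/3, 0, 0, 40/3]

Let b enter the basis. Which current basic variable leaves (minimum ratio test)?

Column b entries and ratios — a: (5/3)/(2/3) = 5/2; s2: -1 ≤ 0, skip; s3: (40/3)/(1/3) = 40.
Smallest ratio is 5/2 in the row of a, so a leaves.

a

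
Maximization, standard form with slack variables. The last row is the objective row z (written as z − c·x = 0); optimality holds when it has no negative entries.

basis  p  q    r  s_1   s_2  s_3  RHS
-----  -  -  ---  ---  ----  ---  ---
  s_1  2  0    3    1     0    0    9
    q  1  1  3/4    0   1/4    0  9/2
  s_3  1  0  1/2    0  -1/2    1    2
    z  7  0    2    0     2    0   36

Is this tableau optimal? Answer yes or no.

yes

Every z-row coefficient is ≥ 0, so the tableau is optimal.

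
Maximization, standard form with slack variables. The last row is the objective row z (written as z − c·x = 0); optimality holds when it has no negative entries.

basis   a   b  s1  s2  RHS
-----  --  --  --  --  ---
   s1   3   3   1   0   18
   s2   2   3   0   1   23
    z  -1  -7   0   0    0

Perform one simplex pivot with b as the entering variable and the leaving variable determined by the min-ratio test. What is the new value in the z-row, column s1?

7/3

Ratio test on column b — row 1: 18/3 = 6; row 2: 23/3 = 23/3. Minimum is 6 at row 1 (s1 leaves); pivot element 3.
Divide row 1 by 3; eliminate column b from the other rows.
z-row update in column s1: 0 − (-7)·(1/3) = 7/3.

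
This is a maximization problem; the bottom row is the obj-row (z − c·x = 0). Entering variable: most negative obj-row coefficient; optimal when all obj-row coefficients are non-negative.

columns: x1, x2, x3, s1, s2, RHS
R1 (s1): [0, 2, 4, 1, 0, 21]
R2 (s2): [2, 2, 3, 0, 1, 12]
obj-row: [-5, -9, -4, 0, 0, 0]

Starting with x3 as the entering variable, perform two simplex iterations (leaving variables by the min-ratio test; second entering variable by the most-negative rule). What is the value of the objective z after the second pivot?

54

Ratio test on column x3 — row 1: 21/4 = 21/4; row 2: 12/3 = 4. Minimum is 4 at row 2 (s2 leaves); pivot element 3.
Pivot on row 2; the obj-row RHS becomes 0 − (-4)·4 = 16.
Next entering variable (most negative obj-row entry -19/3): x2.
Ratio test on column x2 — row 1: entry -2/3 ≤ 0; row 2: 4/(2/3) = 6. Minimum is 6 at row 2 (x3 leaves); pivot element 2/3.
After the second pivot the obj-row RHS is 16 − (-19/3)·6 = 54.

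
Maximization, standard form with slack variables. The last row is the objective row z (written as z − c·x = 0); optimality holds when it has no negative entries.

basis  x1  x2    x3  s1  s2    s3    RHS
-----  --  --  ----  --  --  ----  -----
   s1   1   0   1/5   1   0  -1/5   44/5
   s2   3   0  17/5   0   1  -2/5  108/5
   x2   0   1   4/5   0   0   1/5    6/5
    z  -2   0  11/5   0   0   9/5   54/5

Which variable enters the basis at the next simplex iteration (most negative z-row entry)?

x1

Negative z-row entries: x1: -2.
The most negative is -2 in column x1, so x1 enters.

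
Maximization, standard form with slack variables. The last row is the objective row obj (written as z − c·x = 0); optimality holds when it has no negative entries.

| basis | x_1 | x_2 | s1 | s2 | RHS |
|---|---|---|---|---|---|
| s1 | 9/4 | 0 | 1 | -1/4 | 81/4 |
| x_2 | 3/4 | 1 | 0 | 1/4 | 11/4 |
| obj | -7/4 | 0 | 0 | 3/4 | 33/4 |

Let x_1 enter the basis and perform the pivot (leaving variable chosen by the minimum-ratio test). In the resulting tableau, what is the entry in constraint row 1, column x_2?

-3

Ratio test on column x_1 — row 1: (81/4)/(9/4) = 9; row 2: (11/4)/(3/4) = 11/3. Minimum is 11/3 at row 2 (x_2 leaves); pivot element 3/4.
Divide row 2 by 3/4; eliminate column x_1 from the other rows.
Row 1 update in column x_2: 0 − (9/4)·(4/3) = -3.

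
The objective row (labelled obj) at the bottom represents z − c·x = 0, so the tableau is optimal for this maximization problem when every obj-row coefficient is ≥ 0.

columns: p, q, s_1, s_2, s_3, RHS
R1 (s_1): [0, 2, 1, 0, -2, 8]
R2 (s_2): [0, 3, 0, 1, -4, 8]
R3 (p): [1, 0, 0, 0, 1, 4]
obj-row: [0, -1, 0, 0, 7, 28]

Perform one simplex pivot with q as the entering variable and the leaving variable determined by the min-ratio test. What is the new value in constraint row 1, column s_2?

-2/3

Ratio test on column q — row 1: 8/2 = 4; row 2: 8/3 = 8/3; row 3: entry 0 ≤ 0. Minimum is 8/3 at row 2 (s_2 leaves); pivot element 3.
Divide row 2 by 3; eliminate column q from the other rows.
Row 1 update in column s_2: 0 − 2·(1/3) = -2/3.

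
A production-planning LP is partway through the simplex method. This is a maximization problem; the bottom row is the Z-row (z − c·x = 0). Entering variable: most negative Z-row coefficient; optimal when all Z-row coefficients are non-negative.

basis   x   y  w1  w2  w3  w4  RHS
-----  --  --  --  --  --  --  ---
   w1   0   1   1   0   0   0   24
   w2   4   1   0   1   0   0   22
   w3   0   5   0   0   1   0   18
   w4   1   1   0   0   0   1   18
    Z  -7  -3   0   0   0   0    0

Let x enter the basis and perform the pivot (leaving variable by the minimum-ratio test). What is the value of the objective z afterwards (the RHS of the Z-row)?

77/2

Ratio test on column x — row 1: entry 0 ≤ 0; row 2: 22/4 = 11/2; row 3: entry 0 ≤ 0; row 4: 18/1 = 18. Minimum is 11/2 at row 2 (w2 leaves); pivot element 4.
Pivot on row 2; the Z-row RHS becomes 0 − (-7)·(11/2) = 77/2.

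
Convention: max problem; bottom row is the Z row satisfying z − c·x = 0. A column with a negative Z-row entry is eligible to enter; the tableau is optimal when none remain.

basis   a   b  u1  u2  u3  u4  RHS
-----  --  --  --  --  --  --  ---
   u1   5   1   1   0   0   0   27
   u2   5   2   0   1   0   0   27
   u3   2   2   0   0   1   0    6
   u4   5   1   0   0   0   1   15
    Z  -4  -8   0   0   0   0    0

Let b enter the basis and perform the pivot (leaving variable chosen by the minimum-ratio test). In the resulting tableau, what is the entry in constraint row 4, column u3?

Ratio test on column b — row 1: 27/1 = 27; row 2: 27/2 = 27/2; row 3: 6/2 = 3; row 4: 15/1 = 15. Minimum is 3 at row 3 (u3 leaves); pivot element 2.
Divide row 3 by 2; eliminate column b from the other rows.
Row 4 update in column u3: 0 − 1·(1/2) = -1/2.

-1/2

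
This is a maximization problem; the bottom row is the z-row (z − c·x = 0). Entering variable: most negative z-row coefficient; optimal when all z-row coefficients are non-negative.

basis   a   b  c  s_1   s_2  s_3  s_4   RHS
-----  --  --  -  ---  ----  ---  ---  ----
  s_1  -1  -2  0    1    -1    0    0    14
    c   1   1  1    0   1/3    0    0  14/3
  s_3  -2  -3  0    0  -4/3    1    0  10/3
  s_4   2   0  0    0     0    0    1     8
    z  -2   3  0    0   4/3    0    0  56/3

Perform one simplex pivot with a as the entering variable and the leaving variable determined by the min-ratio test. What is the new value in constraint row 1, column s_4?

1/2

Ratio test on column a — row 1: entry -1 ≤ 0; row 2: (14/3)/1 = 14/3; row 3: entry -2 ≤ 0; row 4: 8/2 = 4. Minimum is 4 at row 4 (s_4 leaves); pivot element 2.
Divide row 4 by 2; eliminate column a from the other rows.
Row 1 update in column s_4: 0 − (-1)·(1/2) = 1/2.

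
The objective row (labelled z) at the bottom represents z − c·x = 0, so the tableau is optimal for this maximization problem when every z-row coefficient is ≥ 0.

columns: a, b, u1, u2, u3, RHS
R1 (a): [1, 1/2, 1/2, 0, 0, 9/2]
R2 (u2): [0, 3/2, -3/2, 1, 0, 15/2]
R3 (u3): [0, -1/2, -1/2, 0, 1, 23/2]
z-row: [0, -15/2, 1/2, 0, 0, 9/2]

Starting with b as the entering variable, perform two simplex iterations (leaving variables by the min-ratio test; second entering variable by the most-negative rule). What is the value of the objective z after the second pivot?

Ratio test on column b — row 1: (9/2)/(1/2) = 9; row 2: (15/2)/(3/2) = 5; row 3: entry -1/2 ≤ 0. Minimum is 5 at row 2 (u2 leaves); pivot element 3/2.
Pivot on row 2; the z-row RHS becomes 9/2 − (-15/2)·5 = 42.
Next entering variable (most negative z-row entry -7): u1.
Ratio test on column u1 — row 1: 2/1 = 2; row 2: entry -1 ≤ 0; row 3: entry -1 ≤ 0. Minimum is 2 at row 1 (a leaves); pivot element 1.
After the second pivot the z-row RHS is 42 − (-7)·2 = 56.

56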